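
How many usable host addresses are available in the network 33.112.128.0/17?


Host bits = 32 - 17 = 15
Total addresses = 2^15 = 32768
Usable = total - 2 (network and broadcast)
Usable hosts: 32766


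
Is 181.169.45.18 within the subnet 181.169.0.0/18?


Subnet network: 181.169.0.0
Test IP AND mask: 181.169.0.0
Yes, 181.169.45.18 is in 181.169.0.0/18


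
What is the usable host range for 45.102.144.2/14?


Network: 45.100.0.0
Broadcast: 45.103.255.255
First usable = network + 1
Last usable = broadcast - 1
Range: 45.100.0.1 to 45.103.255.254


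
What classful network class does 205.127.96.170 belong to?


First octet: 205
Binary: 11001101
110xxxxx -> Class C (192-223)
Class C, default mask 255.255.255.0 (/24)


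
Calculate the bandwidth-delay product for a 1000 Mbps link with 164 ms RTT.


BDP = bandwidth * RTT
= 1000 Mbps * 164 ms
= 1000 * 1e6 * 164 / 1000 bits
= 164000000 bits
= 20500000 bytes
= 20019.5312 KB
BDP = 164000000 bits (20500000 bytes)


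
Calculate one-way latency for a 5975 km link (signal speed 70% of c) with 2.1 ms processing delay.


Speed = 0.7 * 3e5 km/s = 210000 km/s
Propagation delay = 5975 / 210000 = 0.0285 s = 28.4524 ms
Processing delay = 2.1 ms
Total one-way latency = 30.5524 ms


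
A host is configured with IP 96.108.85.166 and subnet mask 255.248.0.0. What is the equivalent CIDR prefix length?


Binary: 11111111.11111000.00000000.00000000
Count leading 1s
Prefix: /13


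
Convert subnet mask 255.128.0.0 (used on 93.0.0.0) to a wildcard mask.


Subnet mask: 255.128.0.0
Wildcard = 255.255.255.255 - subnet mask
255 - 255 = 0
255 - 128 = 127
255 - 0 = 255
255 - 0 = 255
Wildcard: 0.127.255.255


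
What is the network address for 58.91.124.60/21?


IP:   00111010.01011011.01111100.00111100
Mask: 11111111.11111111.11111000.00000000
AND operation:
Net:  00111010.01011011.01111000.00000000
Network: 58.91.120.0/21


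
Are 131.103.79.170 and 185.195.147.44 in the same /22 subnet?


Mask: 255.255.252.0
131.103.79.170 AND mask = 131.103.76.0
185.195.147.44 AND mask = 185.195.144.0
No, different subnets (131.103.76.0 vs 185.195.144.0)


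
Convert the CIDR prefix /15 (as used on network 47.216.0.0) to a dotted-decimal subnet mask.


/15 means 15 network bits, 17 host bits
Binary: 11111111111111100000000000000000
Mask: 255.254.0.0


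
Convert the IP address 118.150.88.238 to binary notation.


118 = 01110110
150 = 10010110
88 = 01011000
238 = 11101110
Binary: 01110110.10010110.01011000.11101110


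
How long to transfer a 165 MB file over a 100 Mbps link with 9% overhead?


Effective throughput = 100 * (1 - 9/100) = 91 Mbps
File size in Mb = 165 * 8 = 1320 Mb
Time = 1320 / 91
Time = 14.5055 seconds


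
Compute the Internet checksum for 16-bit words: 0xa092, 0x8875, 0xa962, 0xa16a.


Sum all words (with carry folding):
+ 0xa092 = 0xa092
+ 0x8875 = 0x2908
+ 0xa962 = 0xd26a
+ 0xa16a = 0x73d5
One's complement: ~0x73d5
Checksum = 0x8c2a


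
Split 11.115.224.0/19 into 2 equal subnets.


New prefix = 19 + 1 = 20
Each subnet has 4096 addresses
  11.115.224.0/20
  11.115.240.0/20
Subnets: 11.115.224.0/20, 11.115.240.0/20


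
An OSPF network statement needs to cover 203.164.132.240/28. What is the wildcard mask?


Subnet mask: 255.255.255.240
Wildcard = 255.255.255.255 - subnet mask
255 - 255 = 0
255 - 255 = 0
255 - 255 = 0
255 - 240 = 15
Wildcard: 0.0.0.15


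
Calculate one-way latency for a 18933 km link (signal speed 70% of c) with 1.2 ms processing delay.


Speed = 0.7 * 3e5 km/s = 210000 km/s
Propagation delay = 18933 / 210000 = 0.0902 s = 90.1571 ms
Processing delay = 1.2 ms
Total one-way latency = 91.3571 ms


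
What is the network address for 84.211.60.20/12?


IP:   01010100.11010011.00111100.00010100
Mask: 11111111.11110000.00000000.00000000
AND operation:
Net:  01010100.11010000.00000000.00000000
Network: 84.208.0.0/12


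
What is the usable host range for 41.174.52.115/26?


Network: 41.174.52.64
Broadcast: 41.174.52.127
First usable = network + 1
Last usable = broadcast - 1
Range: 41.174.52.65 to 41.174.52.126


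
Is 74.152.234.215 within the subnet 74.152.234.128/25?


Subnet network: 74.152.234.128
Test IP AND mask: 74.152.234.128
Yes, 74.152.234.215 is in 74.152.234.128/25


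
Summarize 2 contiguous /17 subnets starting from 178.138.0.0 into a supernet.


Original prefix: /17
Number of subnets: 2 = 2^1
New prefix = 17 - 1 = 16
Supernet: 178.138.0.0/16


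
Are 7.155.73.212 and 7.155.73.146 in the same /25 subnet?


Mask: 255.255.255.128
7.155.73.212 AND mask = 7.155.73.128
7.155.73.146 AND mask = 7.155.73.128
Yes, same subnet (7.155.73.128)


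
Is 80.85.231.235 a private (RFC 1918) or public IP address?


RFC 1918 private ranges:
  10.0.0.0/8 (10.0.0.0 - 10.255.255.255)
  172.16.0.0/12 (172.16.0.0 - 172.31.255.255)
  192.168.0.0/16 (192.168.0.0 - 192.168.255.255)
Public (not in any RFC 1918 range)


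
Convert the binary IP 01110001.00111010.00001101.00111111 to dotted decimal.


01110001 = 113
00111010 = 58
00001101 = 13
00111111 = 63
IP: 113.58.13.63


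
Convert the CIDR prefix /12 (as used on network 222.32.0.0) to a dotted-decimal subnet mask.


/12 means 12 network bits, 20 host bits
Binary: 11111111111100000000000000000000
Mask: 255.240.0.0


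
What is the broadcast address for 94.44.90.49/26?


Network: 94.44.90.0/26
Host bits = 6
Set all host bits to 1:
Broadcast: 94.44.90.63


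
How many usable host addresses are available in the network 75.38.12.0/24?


Host bits = 32 - 24 = 8
Total addresses = 2^8 = 256
Usable = total - 2 (network and broadcast)
Usable hosts: 254


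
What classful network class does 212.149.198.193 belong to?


First octet: 212
Binary: 11010100
110xxxxx -> Class C (192-223)
Class C, default mask 255.255.255.0 (/24)


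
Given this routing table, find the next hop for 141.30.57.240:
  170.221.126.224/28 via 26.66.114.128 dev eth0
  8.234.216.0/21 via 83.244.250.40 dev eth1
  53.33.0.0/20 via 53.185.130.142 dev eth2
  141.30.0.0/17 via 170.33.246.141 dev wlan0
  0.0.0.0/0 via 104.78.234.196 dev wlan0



Longest prefix match for 141.30.57.240:
  /28 170.221.126.224: no
  /21 8.234.216.0: no
  /20 53.33.0.0: no
  /17 141.30.0.0: MATCH
  /0 0.0.0.0: MATCH
Selected: next-hop 170.33.246.141 via wlan0 (matched /17)


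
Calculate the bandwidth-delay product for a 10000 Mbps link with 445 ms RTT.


BDP = bandwidth * RTT
= 10000 Mbps * 445 ms
= 10000 * 1e6 * 445 / 1000 bits
= 4450000000 bits
= 556250000 bytes
= 543212.8906 KB
BDP = 4450000000 bits (556250000 bytes)


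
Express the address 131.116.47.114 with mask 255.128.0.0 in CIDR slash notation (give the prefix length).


Binary: 11111111.10000000.00000000.00000000
Count leading 1s
Prefix: /9


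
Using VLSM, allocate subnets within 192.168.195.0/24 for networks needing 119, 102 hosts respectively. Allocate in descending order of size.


119 hosts -> /25 (126 usable): 192.168.195.0/25
102 hosts -> /25 (126 usable): 192.168.195.128/25
Allocation: 192.168.195.0/25 (119 hosts, 126 usable); 192.168.195.128/25 (102 hosts, 126 usable)


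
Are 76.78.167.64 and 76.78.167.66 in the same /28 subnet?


Mask: 255.255.255.240
76.78.167.64 AND mask = 76.78.167.64
76.78.167.66 AND mask = 76.78.167.64
Yes, same subnet (76.78.167.64)


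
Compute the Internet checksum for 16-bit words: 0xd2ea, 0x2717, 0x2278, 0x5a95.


Sum all words (with carry folding):
+ 0xd2ea = 0xd2ea
+ 0x2717 = 0xfa01
+ 0x2278 = 0x1c7a
+ 0x5a95 = 0x770f
One's complement: ~0x770f
Checksum = 0x88f0


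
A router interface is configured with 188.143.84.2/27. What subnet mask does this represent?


/27 means 27 network bits, 5 host bits
Binary: 11111111111111111111111111100000
Mask: 255.255.255.224


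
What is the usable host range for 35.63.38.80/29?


Network: 35.63.38.80
Broadcast: 35.63.38.87
First usable = network + 1
Last usable = broadcast - 1
Range: 35.63.38.81 to 35.63.38.86


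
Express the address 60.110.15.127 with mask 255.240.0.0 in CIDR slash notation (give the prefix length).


Binary: 11111111.11110000.00000000.00000000
Count leading 1s
Prefix: /12


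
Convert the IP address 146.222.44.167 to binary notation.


146 = 10010010
222 = 11011110
44 = 00101100
167 = 10100111
Binary: 10010010.11011110.00101100.10100111


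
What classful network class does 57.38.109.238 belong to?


First octet: 57
Binary: 00111001
0xxxxxxx -> Class A (1-126)
Class A, default mask 255.0.0.0 (/8)


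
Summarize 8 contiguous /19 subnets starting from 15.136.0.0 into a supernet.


Original prefix: /19
Number of subnets: 8 = 2^3
New prefix = 19 - 3 = 16
Supernet: 15.136.0.0/16


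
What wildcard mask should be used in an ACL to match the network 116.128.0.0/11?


Subnet mask: 255.224.0.0
Wildcard = 255.255.255.255 - subnet mask
255 - 255 = 0
255 - 224 = 31
255 - 0 = 255
255 - 0 = 255
Wildcard: 0.31.255.255


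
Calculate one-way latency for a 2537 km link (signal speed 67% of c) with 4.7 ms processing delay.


Speed = 0.67 * 3e5 km/s = 201000 km/s
Propagation delay = 2537 / 201000 = 0.0126 s = 12.6219 ms
Processing delay = 4.7 ms
Total one-way latency = 17.3219 ms


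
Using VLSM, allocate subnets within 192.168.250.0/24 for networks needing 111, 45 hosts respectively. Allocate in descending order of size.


111 hosts -> /25 (126 usable): 192.168.250.0/25
45 hosts -> /26 (62 usable): 192.168.250.128/26
Allocation: 192.168.250.0/25 (111 hosts, 126 usable); 192.168.250.128/26 (45 hosts, 62 usable)


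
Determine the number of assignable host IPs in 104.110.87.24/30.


Host bits = 32 - 30 = 2
Total addresses = 2^2 = 4
Usable = total - 2 (network and broadcast)
Usable hosts: 2


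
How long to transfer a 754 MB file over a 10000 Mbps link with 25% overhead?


Effective throughput = 10000 * (1 - 25/100) = 7500 Mbps
File size in Mb = 754 * 8 = 6032 Mb
Time = 6032 / 7500
Time = 0.8043 seconds


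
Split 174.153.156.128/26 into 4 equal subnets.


New prefix = 26 + 2 = 28
Each subnet has 16 addresses
  174.153.156.128/28
  174.153.156.144/28
  174.153.156.160/28
  174.153.156.176/28
Subnets: 174.153.156.128/28, 174.153.156.144/28, 174.153.156.160/28, 174.153.156.176/28


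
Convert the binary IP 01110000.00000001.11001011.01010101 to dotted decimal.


01110000 = 112
00000001 = 1
11001011 = 203
01010101 = 85
IP: 112.1.203.85


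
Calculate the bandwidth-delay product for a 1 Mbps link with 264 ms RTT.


BDP = bandwidth * RTT
= 1 Mbps * 264 ms
= 1 * 1e6 * 264 / 1000 bits
= 264000 bits
= 33000 bytes
= 32.2266 KB
BDP = 264000 bits (33000 bytes)


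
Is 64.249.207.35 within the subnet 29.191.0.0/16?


Subnet network: 29.191.0.0
Test IP AND mask: 64.249.0.0
No, 64.249.207.35 is not in 29.191.0.0/16


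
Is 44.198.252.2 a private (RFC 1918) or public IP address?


RFC 1918 private ranges:
  10.0.0.0/8 (10.0.0.0 - 10.255.255.255)
  172.16.0.0/12 (172.16.0.0 - 172.31.255.255)
  192.168.0.0/16 (192.168.0.0 - 192.168.255.255)
Public (not in any RFC 1918 range)


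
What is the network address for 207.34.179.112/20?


IP:   11001111.00100010.10110011.01110000
Mask: 11111111.11111111.11110000.00000000
AND operation:
Net:  11001111.00100010.10110000.00000000
Network: 207.34.176.0/20


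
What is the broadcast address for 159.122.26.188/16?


Network: 159.122.0.0/16
Host bits = 16
Set all host bits to 1:
Broadcast: 159.122.255.255


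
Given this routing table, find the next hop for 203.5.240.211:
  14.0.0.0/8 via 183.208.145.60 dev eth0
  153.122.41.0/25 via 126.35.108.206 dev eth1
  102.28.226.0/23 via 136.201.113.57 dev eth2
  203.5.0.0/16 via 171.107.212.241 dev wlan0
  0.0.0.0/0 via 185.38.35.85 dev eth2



Longest prefix match for 203.5.240.211:
  /8 14.0.0.0: no
  /25 153.122.41.0: no
  /23 102.28.226.0: no
  /16 203.5.0.0: MATCH
  /0 0.0.0.0: MATCH
Selected: next-hop 171.107.212.241 via wlan0 (matched /16)


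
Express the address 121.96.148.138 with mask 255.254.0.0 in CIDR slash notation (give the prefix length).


Binary: 11111111.11111110.00000000.00000000
Count leading 1s
Prefix: /15


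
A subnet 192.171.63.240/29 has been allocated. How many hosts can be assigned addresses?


Host bits = 32 - 29 = 3
Total addresses = 2^3 = 8
Usable = total - 2 (network and broadcast)
Usable hosts: 6


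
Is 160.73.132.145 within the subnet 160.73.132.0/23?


Subnet network: 160.73.132.0
Test IP AND mask: 160.73.132.0
Yes, 160.73.132.145 is in 160.73.132.0/23


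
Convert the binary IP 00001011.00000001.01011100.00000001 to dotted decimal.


00001011 = 11
00000001 = 1
01011100 = 92
00000001 = 1
IP: 11.1.92.1


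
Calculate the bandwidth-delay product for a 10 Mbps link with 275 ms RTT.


BDP = bandwidth * RTT
= 10 Mbps * 275 ms
= 10 * 1e6 * 275 / 1000 bits
= 2750000 bits
= 343750 bytes
= 335.6934 KB
BDP = 2750000 bits (343750 bytes)


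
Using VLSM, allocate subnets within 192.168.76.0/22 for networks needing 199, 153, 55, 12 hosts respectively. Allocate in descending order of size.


199 hosts -> /24 (254 usable): 192.168.76.0/24
153 hosts -> /24 (254 usable): 192.168.77.0/24
55 hosts -> /26 (62 usable): 192.168.78.0/26
12 hosts -> /28 (14 usable): 192.168.78.64/28
Allocation: 192.168.76.0/24 (199 hosts, 254 usable); 192.168.77.0/24 (153 hosts, 254 usable); 192.168.78.0/26 (55 hosts, 62 usable); 192.168.78.64/28 (12 hosts, 14 usable)


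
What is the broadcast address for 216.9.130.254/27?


Network: 216.9.130.224/27
Host bits = 5
Set all host bits to 1:
Broadcast: 216.9.130.255


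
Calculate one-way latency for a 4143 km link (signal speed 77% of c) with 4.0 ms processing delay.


Speed = 0.77 * 3e5 km/s = 231000 km/s
Propagation delay = 4143 / 231000 = 0.0179 s = 17.9351 ms
Processing delay = 4.0 ms
Total one-way latency = 21.9351 ms


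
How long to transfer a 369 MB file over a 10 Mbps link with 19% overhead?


Effective throughput = 10 * (1 - 19/100) = 8.1 Mbps
File size in Mb = 369 * 8 = 2952 Mb
Time = 2952 / 8.1
Time = 364.4444 seconds


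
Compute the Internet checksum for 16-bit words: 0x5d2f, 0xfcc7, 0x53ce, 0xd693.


Sum all words (with carry folding):
+ 0x5d2f = 0x5d2f
+ 0xfcc7 = 0x59f7
+ 0x53ce = 0xadc5
+ 0xd693 = 0x8459
One's complement: ~0x8459
Checksum = 0x7ba6


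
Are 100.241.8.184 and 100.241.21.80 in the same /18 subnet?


Mask: 255.255.192.0
100.241.8.184 AND mask = 100.241.0.0
100.241.21.80 AND mask = 100.241.0.0
Yes, same subnet (100.241.0.0)


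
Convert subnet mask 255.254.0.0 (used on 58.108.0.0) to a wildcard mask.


Subnet mask: 255.254.0.0
Wildcard = 255.255.255.255 - subnet mask
255 - 255 = 0
255 - 254 = 1
255 - 0 = 255
255 - 0 = 255
Wildcard: 0.1.255.255


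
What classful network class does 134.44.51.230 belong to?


First octet: 134
Binary: 10000110
10xxxxxx -> Class B (128-191)
Class B, default mask 255.255.0.0 (/16)


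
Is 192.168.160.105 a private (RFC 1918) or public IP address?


RFC 1918 private ranges:
  10.0.0.0/8 (10.0.0.0 - 10.255.255.255)
  172.16.0.0/12 (172.16.0.0 - 172.31.255.255)
  192.168.0.0/16 (192.168.0.0 - 192.168.255.255)
Private (in 192.168.0.0/16)


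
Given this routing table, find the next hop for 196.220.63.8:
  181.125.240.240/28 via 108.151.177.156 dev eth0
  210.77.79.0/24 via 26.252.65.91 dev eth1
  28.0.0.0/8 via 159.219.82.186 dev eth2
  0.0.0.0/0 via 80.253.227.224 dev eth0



Longest prefix match for 196.220.63.8:
  /28 181.125.240.240: no
  /24 210.77.79.0: no
  /8 28.0.0.0: no
  /0 0.0.0.0: MATCH
Selected: next-hop 80.253.227.224 via eth0 (matched /0)


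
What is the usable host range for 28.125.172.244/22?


Network: 28.125.172.0
Broadcast: 28.125.175.255
First usable = network + 1
Last usable = broadcast - 1
Range: 28.125.172.1 to 28.125.175.254


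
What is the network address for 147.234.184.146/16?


IP:   10010011.11101010.10111000.10010010
Mask: 11111111.11111111.00000000.00000000
AND operation:
Net:  10010011.11101010.00000000.00000000
Network: 147.234.0.0/16


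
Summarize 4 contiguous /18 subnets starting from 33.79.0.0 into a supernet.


Original prefix: /18
Number of subnets: 4 = 2^2
New prefix = 18 - 2 = 16
Supernet: 33.79.0.0/16


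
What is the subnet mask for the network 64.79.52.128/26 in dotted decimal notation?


/26 means 26 network bits, 6 host bits
Binary: 11111111111111111111111111000000
Mask: 255.255.255.192


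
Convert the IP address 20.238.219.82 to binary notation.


20 = 00010100
238 = 11101110
219 = 11011011
82 = 01010010
Binary: 00010100.11101110.11011011.01010010


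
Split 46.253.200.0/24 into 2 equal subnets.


New prefix = 24 + 1 = 25
Each subnet has 128 addresses
  46.253.200.0/25
  46.253.200.128/25
Subnets: 46.253.200.0/25, 46.253.200.128/25


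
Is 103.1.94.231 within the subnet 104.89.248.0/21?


Subnet network: 104.89.248.0
Test IP AND mask: 103.1.88.0
No, 103.1.94.231 is not in 104.89.248.0/21


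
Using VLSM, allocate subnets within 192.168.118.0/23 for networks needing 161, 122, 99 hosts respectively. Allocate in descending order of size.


161 hosts -> /24 (254 usable): 192.168.118.0/24
122 hosts -> /25 (126 usable): 192.168.119.0/25
99 hosts -> /25 (126 usable): 192.168.119.128/25
Allocation: 192.168.118.0/24 (161 hosts, 254 usable); 192.168.119.0/25 (122 hosts, 126 usable); 192.168.119.128/25 (99 hosts, 126 usable)


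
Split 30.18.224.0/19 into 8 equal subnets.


New prefix = 19 + 3 = 22
Each subnet has 1024 addresses
  30.18.224.0/22
  30.18.228.0/22
  30.18.232.0/22
  30.18.236.0/22
  30.18.240.0/22
  30.18.244.0/22
  30.18.248.0/22
  30.18.252.0/22
Subnets: 30.18.224.0/22, 30.18.228.0/22, 30.18.232.0/22, 30.18.236.0/22, 30.18.240.0/22, 30.18.244.0/22, 30.18.248.0/22, 30.18.252.0/22


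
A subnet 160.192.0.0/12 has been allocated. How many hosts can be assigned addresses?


Host bits = 32 - 12 = 20
Total addresses = 2^20 = 1048576
Usable = total - 2 (network and broadcast)
Usable hosts: 1048574


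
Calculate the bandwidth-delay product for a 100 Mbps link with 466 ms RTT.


BDP = bandwidth * RTT
= 100 Mbps * 466 ms
= 100 * 1e6 * 466 / 1000 bits
= 46600000 bits
= 5825000 bytes
= 5688.4766 KB
BDP = 46600000 bits (5825000 bytes)


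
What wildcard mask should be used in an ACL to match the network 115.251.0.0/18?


Subnet mask: 255.255.192.0
Wildcard = 255.255.255.255 - subnet mask
255 - 255 = 0
255 - 255 = 0
255 - 192 = 63
255 - 0 = 255
Wildcard: 0.0.63.255


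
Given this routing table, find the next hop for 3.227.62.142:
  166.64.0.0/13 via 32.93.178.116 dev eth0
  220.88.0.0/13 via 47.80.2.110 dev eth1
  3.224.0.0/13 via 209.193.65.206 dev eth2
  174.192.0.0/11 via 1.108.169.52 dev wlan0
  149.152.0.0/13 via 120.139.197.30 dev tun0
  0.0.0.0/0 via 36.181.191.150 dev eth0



Longest prefix match for 3.227.62.142:
  /13 166.64.0.0: no
  /13 220.88.0.0: no
  /13 3.224.0.0: MATCH
  /11 174.192.0.0: no
  /13 149.152.0.0: no
  /0 0.0.0.0: MATCH
Selected: next-hop 209.193.65.206 via eth2 (matched /13)


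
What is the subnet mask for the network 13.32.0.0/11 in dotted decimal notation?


/11 means 11 network bits, 21 host bits
Binary: 11111111111000000000000000000000
Mask: 255.224.0.0


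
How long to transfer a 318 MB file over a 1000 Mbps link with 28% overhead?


Effective throughput = 1000 * (1 - 28/100) = 720 Mbps
File size in Mb = 318 * 8 = 2544 Mb
Time = 2544 / 720
Time = 3.5333 seconds


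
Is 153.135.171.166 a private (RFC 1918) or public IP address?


RFC 1918 private ranges:
  10.0.0.0/8 (10.0.0.0 - 10.255.255.255)
  172.16.0.0/12 (172.16.0.0 - 172.31.255.255)
  192.168.0.0/16 (192.168.0.0 - 192.168.255.255)
Public (not in any RFC 1918 range)


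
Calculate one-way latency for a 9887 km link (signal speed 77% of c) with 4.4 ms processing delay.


Speed = 0.77 * 3e5 km/s = 231000 km/s
Propagation delay = 9887 / 231000 = 0.0428 s = 42.8009 ms
Processing delay = 4.4 ms
Total one-way latency = 47.2009 ms


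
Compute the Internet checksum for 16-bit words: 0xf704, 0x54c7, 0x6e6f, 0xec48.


Sum all words (with carry folding):
+ 0xf704 = 0xf704
+ 0x54c7 = 0x4bcc
+ 0x6e6f = 0xba3b
+ 0xec48 = 0xa684
One's complement: ~0xa684
Checksum = 0x597b


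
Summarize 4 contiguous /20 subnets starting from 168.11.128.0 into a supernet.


Original prefix: /20
Number of subnets: 4 = 2^2
New prefix = 20 - 2 = 18
Supernet: 168.11.128.0/18


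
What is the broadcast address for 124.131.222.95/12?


Network: 124.128.0.0/12
Host bits = 20
Set all host bits to 1:
Broadcast: 124.143.255.255


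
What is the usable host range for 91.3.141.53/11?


Network: 91.0.0.0
Broadcast: 91.31.255.255
First usable = network + 1
Last usable = broadcast - 1
Range: 91.0.0.1 to 91.31.255.254


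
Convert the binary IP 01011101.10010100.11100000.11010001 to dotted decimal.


01011101 = 93
10010100 = 148
11100000 = 224
11010001 = 209
IP: 93.148.224.209


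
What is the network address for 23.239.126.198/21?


IP:   00010111.11101111.01111110.11000110
Mask: 11111111.11111111.11111000.00000000
AND operation:
Net:  00010111.11101111.01111000.00000000
Network: 23.239.120.0/21


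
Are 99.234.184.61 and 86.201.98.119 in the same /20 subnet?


Mask: 255.255.240.0
99.234.184.61 AND mask = 99.234.176.0
86.201.98.119 AND mask = 86.201.96.0
No, different subnets (99.234.176.0 vs 86.201.96.0)


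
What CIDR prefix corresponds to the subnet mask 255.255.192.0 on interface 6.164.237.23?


Binary: 11111111.11111111.11000000.00000000
Count leading 1s
Prefix: /18


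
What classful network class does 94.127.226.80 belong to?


First octet: 94
Binary: 01011110
0xxxxxxx -> Class A (1-126)
Class A, default mask 255.0.0.0 (/8)


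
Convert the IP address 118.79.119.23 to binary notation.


118 = 01110110
79 = 01001111
119 = 01110111
23 = 00010111
Binary: 01110110.01001111.01110111.00010111


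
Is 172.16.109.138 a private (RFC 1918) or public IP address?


RFC 1918 private ranges:
  10.0.0.0/8 (10.0.0.0 - 10.255.255.255)
  172.16.0.0/12 (172.16.0.0 - 172.31.255.255)
  192.168.0.0/16 (192.168.0.0 - 192.168.255.255)
Private (in 172.16.0.0/12)


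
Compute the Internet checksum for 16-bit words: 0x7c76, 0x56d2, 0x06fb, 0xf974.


Sum all words (with carry folding):
+ 0x7c76 = 0x7c76
+ 0x56d2 = 0xd348
+ 0x06fb = 0xda43
+ 0xf974 = 0xd3b8
One's complement: ~0xd3b8
Checksum = 0x2c47


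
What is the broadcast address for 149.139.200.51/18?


Network: 149.139.192.0/18
Host bits = 14
Set all host bits to 1:
Broadcast: 149.139.255.255


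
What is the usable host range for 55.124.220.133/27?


Network: 55.124.220.128
Broadcast: 55.124.220.159
First usable = network + 1
Last usable = broadcast - 1
Range: 55.124.220.129 to 55.124.220.158


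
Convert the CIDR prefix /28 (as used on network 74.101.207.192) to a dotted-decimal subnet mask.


/28 means 28 network bits, 4 host bits
Binary: 11111111111111111111111111110000
Mask: 255.255.255.240


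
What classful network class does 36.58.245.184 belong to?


First octet: 36
Binary: 00100100
0xxxxxxx -> Class A (1-126)
Class A, default mask 255.0.0.0 (/8)


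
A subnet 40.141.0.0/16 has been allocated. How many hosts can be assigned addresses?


Host bits = 32 - 16 = 16
Total addresses = 2^16 = 65536
Usable = total - 2 (network and broadcast)
Usable hosts: 65534


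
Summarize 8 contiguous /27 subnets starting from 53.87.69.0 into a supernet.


Original prefix: /27
Number of subnets: 8 = 2^3
New prefix = 27 - 3 = 24
Supernet: 53.87.69.0/24


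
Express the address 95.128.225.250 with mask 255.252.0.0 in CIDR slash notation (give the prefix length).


Binary: 11111111.11111100.00000000.00000000
Count leading 1s
Prefix: /14


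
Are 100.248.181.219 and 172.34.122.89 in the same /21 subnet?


Mask: 255.255.248.0
100.248.181.219 AND mask = 100.248.176.0
172.34.122.89 AND mask = 172.34.120.0
No, different subnets (100.248.176.0 vs 172.34.120.0)


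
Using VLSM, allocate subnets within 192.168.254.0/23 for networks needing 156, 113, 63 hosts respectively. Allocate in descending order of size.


156 hosts -> /24 (254 usable): 192.168.254.0/24
113 hosts -> /25 (126 usable): 192.168.255.0/25
63 hosts -> /25 (126 usable): 192.168.255.128/25
Allocation: 192.168.254.0/24 (156 hosts, 254 usable); 192.168.255.0/25 (113 hosts, 126 usable); 192.168.255.128/25 (63 hosts, 126 usable)


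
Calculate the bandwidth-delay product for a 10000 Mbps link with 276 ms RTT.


BDP = bandwidth * RTT
= 10000 Mbps * 276 ms
= 10000 * 1e6 * 276 / 1000 bits
= 2760000000 bits
= 345000000 bytes
= 336914.0625 KB
BDP = 2760000000 bits (345000000 bytes)


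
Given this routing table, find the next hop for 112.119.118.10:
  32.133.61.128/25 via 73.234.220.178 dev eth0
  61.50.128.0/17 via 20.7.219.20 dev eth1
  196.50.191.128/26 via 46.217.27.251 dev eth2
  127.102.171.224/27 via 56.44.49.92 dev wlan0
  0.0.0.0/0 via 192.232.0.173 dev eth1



Longest prefix match for 112.119.118.10:
  /25 32.133.61.128: no
  /17 61.50.128.0: no
  /26 196.50.191.128: no
  /27 127.102.171.224: no
  /0 0.0.0.0: MATCH
Selected: next-hop 192.232.0.173 via eth1 (matched /0)


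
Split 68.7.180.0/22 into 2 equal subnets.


New prefix = 22 + 1 = 23
Each subnet has 512 addresses
  68.7.180.0/23
  68.7.182.0/23
Subnets: 68.7.180.0/23, 68.7.182.0/23


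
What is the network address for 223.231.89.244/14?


IP:   11011111.11100111.01011001.11110100
Mask: 11111111.11111100.00000000.00000000
AND operation:
Net:  11011111.11100100.00000000.00000000
Network: 223.228.0.0/14


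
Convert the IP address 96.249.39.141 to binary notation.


96 = 01100000
249 = 11111001
39 = 00100111
141 = 10001101
Binary: 01100000.11111001.00100111.10001101


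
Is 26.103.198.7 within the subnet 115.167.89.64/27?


Subnet network: 115.167.89.64
Test IP AND mask: 26.103.198.0
No, 26.103.198.7 is not in 115.167.89.64/27


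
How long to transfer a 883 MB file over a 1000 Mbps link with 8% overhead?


Effective throughput = 1000 * (1 - 8/100) = 920 Mbps
File size in Mb = 883 * 8 = 7064 Mb
Time = 7064 / 920
Time = 7.6783 seconds


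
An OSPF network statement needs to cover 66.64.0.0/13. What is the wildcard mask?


Subnet mask: 255.248.0.0
Wildcard = 255.255.255.255 - subnet mask
255 - 255 = 0
255 - 248 = 7
255 - 0 = 255
255 - 0 = 255
Wildcard: 0.7.255.255


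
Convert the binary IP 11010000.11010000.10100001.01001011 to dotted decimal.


11010000 = 208
11010000 = 208
10100001 = 161
01001011 = 75
IP: 208.208.161.75


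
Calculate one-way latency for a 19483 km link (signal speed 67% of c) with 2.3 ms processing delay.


Speed = 0.67 * 3e5 km/s = 201000 km/s
Propagation delay = 19483 / 201000 = 0.0969 s = 96.9303 ms
Processing delay = 2.3 ms
Total one-way latency = 99.2303 ms


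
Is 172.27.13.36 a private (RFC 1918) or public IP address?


RFC 1918 private ranges:
  10.0.0.0/8 (10.0.0.0 - 10.255.255.255)
  172.16.0.0/12 (172.16.0.0 - 172.31.255.255)
  192.168.0.0/16 (192.168.0.0 - 192.168.255.255)
Private (in 172.16.0.0/12)


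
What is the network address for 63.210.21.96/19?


IP:   00111111.11010010.00010101.01100000
Mask: 11111111.11111111.11100000.00000000
AND operation:
Net:  00111111.11010010.00000000.00000000
Network: 63.210.0.0/19


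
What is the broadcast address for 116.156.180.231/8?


Network: 116.0.0.0/8
Host bits = 24
Set all host bits to 1:
Broadcast: 116.255.255.255


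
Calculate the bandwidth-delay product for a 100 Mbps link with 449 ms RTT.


BDP = bandwidth * RTT
= 100 Mbps * 449 ms
= 100 * 1e6 * 449 / 1000 bits
= 44900000 bits
= 5612500 bytes
= 5480.957 KB
BDP = 44900000 bits (5612500 bytes)


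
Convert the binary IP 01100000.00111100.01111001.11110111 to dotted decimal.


01100000 = 96
00111100 = 60
01111001 = 121
11110111 = 247
IP: 96.60.121.247


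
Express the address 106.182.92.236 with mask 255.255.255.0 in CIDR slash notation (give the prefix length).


Binary: 11111111.11111111.11111111.00000000
Count leading 1s
Prefix: /24


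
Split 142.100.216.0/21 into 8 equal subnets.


New prefix = 21 + 3 = 24
Each subnet has 256 addresses
  142.100.216.0/24
  142.100.217.0/24
  142.100.218.0/24
  142.100.219.0/24
  142.100.220.0/24
  142.100.221.0/24
  142.100.222.0/24
  142.100.223.0/24
Subnets: 142.100.216.0/24, 142.100.217.0/24, 142.100.218.0/24, 142.100.219.0/24, 142.100.220.0/24, 142.100.221.0/24, 142.100.222.0/24, 142.100.223.0/24


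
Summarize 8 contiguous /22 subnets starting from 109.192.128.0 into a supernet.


Original prefix: /22
Number of subnets: 8 = 2^3
New prefix = 22 - 3 = 19
Supernet: 109.192.128.0/19


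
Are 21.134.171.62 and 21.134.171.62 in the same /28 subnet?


Mask: 255.255.255.240
21.134.171.62 AND mask = 21.134.171.48
21.134.171.62 AND mask = 21.134.171.48
Yes, same subnet (21.134.171.48)


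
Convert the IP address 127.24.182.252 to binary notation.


127 = 01111111
24 = 00011000
182 = 10110110
252 = 11111100
Binary: 01111111.00011000.10110110.11111100


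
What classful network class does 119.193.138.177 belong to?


First octet: 119
Binary: 01110111
0xxxxxxx -> Class A (1-126)
Class A, default mask 255.0.0.0 (/8)


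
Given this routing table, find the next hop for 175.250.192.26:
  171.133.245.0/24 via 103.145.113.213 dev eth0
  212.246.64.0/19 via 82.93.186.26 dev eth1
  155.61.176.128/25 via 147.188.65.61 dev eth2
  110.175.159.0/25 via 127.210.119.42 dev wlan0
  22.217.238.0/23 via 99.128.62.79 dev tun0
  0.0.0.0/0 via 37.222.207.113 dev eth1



Longest prefix match for 175.250.192.26:
  /24 171.133.245.0: no
  /19 212.246.64.0: no
  /25 155.61.176.128: no
  /25 110.175.159.0: no
  /23 22.217.238.0: no
  /0 0.0.0.0: MATCH
Selected: next-hop 37.222.207.113 via eth1 (matched /0)


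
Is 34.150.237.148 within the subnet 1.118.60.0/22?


Subnet network: 1.118.60.0
Test IP AND mask: 34.150.236.0
No, 34.150.237.148 is not in 1.118.60.0/22


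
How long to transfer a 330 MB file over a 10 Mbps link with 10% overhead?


Effective throughput = 10 * (1 - 10/100) = 9 Mbps
File size in Mb = 330 * 8 = 2640 Mb
Time = 2640 / 9
Time = 293.3333 seconds


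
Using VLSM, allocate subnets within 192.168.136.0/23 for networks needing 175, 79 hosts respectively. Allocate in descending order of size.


175 hosts -> /24 (254 usable): 192.168.136.0/24
79 hosts -> /25 (126 usable): 192.168.137.0/25
Allocation: 192.168.136.0/24 (175 hosts, 254 usable); 192.168.137.0/25 (79 hosts, 126 usable)


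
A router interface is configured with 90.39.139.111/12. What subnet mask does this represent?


/12 means 12 network bits, 20 host bits
Binary: 11111111111100000000000000000000
Mask: 255.240.0.0


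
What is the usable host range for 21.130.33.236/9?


Network: 21.128.0.0
Broadcast: 21.255.255.255
First usable = network + 1
Last usable = broadcast - 1
Range: 21.128.0.1 to 21.255.255.254


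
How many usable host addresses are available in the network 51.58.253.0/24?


Host bits = 32 - 24 = 8
Total addresses = 2^8 = 256
Usable = total - 2 (network and broadcast)
Usable hosts: 254


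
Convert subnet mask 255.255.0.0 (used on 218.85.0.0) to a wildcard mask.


Subnet mask: 255.255.0.0
Wildcard = 255.255.255.255 - subnet mask
255 - 255 = 0
255 - 255 = 0
255 - 0 = 255
255 - 0 = 255
Wildcard: 0.0.255.255


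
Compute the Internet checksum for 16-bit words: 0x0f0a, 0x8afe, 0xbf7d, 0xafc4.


Sum all words (with carry folding):
+ 0x0f0a = 0x0f0a
+ 0x8afe = 0x9a08
+ 0xbf7d = 0x5986
+ 0xafc4 = 0x094b
One's complement: ~0x094b
Checksum = 0xf6b4


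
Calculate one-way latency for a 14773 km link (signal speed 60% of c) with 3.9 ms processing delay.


Speed = 0.6 * 3e5 km/s = 180000 km/s
Propagation delay = 14773 / 180000 = 0.0821 s = 82.0722 ms
Processing delay = 3.9 ms
Total one-way latency = 85.9722 ms


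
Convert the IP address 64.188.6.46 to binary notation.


64 = 01000000
188 = 10111100
6 = 00000110
46 = 00101110
Binary: 01000000.10111100.00000110.00101110


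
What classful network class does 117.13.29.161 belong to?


First octet: 117
Binary: 01110101
0xxxxxxx -> Class A (1-126)
Class A, default mask 255.0.0.0 (/8)


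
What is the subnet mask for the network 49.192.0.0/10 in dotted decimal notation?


/10 means 10 network bits, 22 host bits
Binary: 11111111110000000000000000000000
Mask: 255.192.0.0


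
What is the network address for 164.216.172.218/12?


IP:   10100100.11011000.10101100.11011010
Mask: 11111111.11110000.00000000.00000000
AND operation:
Net:  10100100.11010000.00000000.00000000
Network: 164.208.0.0/12


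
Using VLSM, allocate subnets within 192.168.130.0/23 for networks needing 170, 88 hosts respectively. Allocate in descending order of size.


170 hosts -> /24 (254 usable): 192.168.130.0/24
88 hosts -> /25 (126 usable): 192.168.131.0/25
Allocation: 192.168.130.0/24 (170 hosts, 254 usable); 192.168.131.0/25 (88 hosts, 126 usable)


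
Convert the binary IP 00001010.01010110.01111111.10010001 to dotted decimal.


00001010 = 10
01010110 = 86
01111111 = 127
10010001 = 145
IP: 10.86.127.145


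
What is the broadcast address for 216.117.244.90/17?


Network: 216.117.128.0/17
Host bits = 15
Set all host bits to 1:
Broadcast: 216.117.255.255


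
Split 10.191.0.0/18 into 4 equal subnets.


New prefix = 18 + 2 = 20
Each subnet has 4096 addresses
  10.191.0.0/20
  10.191.16.0/20
  10.191.32.0/20
  10.191.48.0/20
Subnets: 10.191.0.0/20, 10.191.16.0/20, 10.191.32.0/20, 10.191.48.0/20


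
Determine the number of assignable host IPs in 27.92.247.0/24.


Host bits = 32 - 24 = 8
Total addresses = 2^8 = 256
Usable = total - 2 (network and broadcast)
Usable hosts: 254


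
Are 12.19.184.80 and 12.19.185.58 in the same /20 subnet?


Mask: 255.255.240.0
12.19.184.80 AND mask = 12.19.176.0
12.19.185.58 AND mask = 12.19.176.0
Yes, same subnet (12.19.176.0)


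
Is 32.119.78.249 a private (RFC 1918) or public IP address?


RFC 1918 private ranges:
  10.0.0.0/8 (10.0.0.0 - 10.255.255.255)
  172.16.0.0/12 (172.16.0.0 - 172.31.255.255)
  192.168.0.0/16 (192.168.0.0 - 192.168.255.255)
Public (not in any RFC 1918 range)


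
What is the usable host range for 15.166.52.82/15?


Network: 15.166.0.0
Broadcast: 15.167.255.255
First usable = network + 1
Last usable = broadcast - 1
Range: 15.166.0.1 to 15.167.255.254


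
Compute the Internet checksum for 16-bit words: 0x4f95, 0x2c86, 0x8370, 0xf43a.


Sum all words (with carry folding):
+ 0x4f95 = 0x4f95
+ 0x2c86 = 0x7c1b
+ 0x8370 = 0xff8b
+ 0xf43a = 0xf3c6
One's complement: ~0xf3c6
Checksum = 0x0c39


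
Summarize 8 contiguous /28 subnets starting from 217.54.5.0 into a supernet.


Original prefix: /28
Number of subnets: 8 = 2^3
New prefix = 28 - 3 = 25
Supernet: 217.54.5.0/25


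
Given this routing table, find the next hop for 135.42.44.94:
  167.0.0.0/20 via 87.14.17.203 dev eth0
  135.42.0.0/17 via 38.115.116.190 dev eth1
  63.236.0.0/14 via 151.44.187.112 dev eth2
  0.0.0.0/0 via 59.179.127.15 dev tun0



Longest prefix match for 135.42.44.94:
  /20 167.0.0.0: no
  /17 135.42.0.0: MATCH
  /14 63.236.0.0: no
  /0 0.0.0.0: MATCH
Selected: next-hop 38.115.116.190 via eth1 (matched /17)


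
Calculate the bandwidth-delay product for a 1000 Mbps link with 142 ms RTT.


BDP = bandwidth * RTT
= 1000 Mbps * 142 ms
= 1000 * 1e6 * 142 / 1000 bits
= 142000000 bits
= 17750000 bytes
= 17333.9844 KB
BDP = 142000000 bits (17750000 bytes)


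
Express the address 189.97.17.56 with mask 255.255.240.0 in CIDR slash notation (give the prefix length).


Binary: 11111111.11111111.11110000.00000000
Count leading 1s
Prefix: /20


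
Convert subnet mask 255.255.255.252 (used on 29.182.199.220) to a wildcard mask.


Subnet mask: 255.255.255.252
Wildcard = 255.255.255.255 - subnet mask
255 - 255 = 0
255 - 255 = 0
255 - 255 = 0
255 - 252 = 3
Wildcard: 0.0.0.3


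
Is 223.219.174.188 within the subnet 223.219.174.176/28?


Subnet network: 223.219.174.176
Test IP AND mask: 223.219.174.176
Yes, 223.219.174.188 is in 223.219.174.176/28


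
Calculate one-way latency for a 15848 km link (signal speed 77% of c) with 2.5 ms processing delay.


Speed = 0.77 * 3e5 km/s = 231000 km/s
Propagation delay = 15848 / 231000 = 0.0686 s = 68.6061 ms
Processing delay = 2.5 ms
Total one-way latency = 71.1061 ms


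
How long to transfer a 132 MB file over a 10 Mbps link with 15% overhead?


Effective throughput = 10 * (1 - 15/100) = 8.5 Mbps
File size in Mb = 132 * 8 = 1056 Mb
Time = 1056 / 8.5
Time = 124.2353 seconds


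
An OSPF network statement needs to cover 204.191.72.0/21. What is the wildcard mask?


Subnet mask: 255.255.248.0
Wildcard = 255.255.255.255 - subnet mask
255 - 255 = 0
255 - 255 = 0
255 - 248 = 7
255 - 0 = 255
Wildcard: 0.0.7.255


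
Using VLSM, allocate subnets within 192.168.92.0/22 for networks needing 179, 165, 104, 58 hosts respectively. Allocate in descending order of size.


179 hosts -> /24 (254 usable): 192.168.92.0/24
165 hosts -> /24 (254 usable): 192.168.93.0/24
104 hosts -> /25 (126 usable): 192.168.94.0/25
58 hosts -> /26 (62 usable): 192.168.94.128/26
Allocation: 192.168.92.0/24 (179 hosts, 254 usable); 192.168.93.0/24 (165 hosts, 254 usable); 192.168.94.0/25 (104 hosts, 126 usable); 192.168.94.128/26 (58 hosts, 62 usable)


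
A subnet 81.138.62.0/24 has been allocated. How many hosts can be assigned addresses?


Host bits = 32 - 24 = 8
Total addresses = 2^8 = 256
Usable = total - 2 (network and broadcast)
Usable hosts: 254


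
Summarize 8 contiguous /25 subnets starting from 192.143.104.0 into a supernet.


Original prefix: /25
Number of subnets: 8 = 2^3
New prefix = 25 - 3 = 22
Supernet: 192.143.104.0/22


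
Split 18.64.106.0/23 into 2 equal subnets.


New prefix = 23 + 1 = 24
Each subnet has 256 addresses
  18.64.106.0/24
  18.64.107.0/24
Subnets: 18.64.106.0/24, 18.64.107.0/24


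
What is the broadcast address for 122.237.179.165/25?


Network: 122.237.179.128/25
Host bits = 7
Set all host bits to 1:
Broadcast: 122.237.179.255


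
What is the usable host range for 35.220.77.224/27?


Network: 35.220.77.224
Broadcast: 35.220.77.255
First usable = network + 1
Last usable = broadcast - 1
Range: 35.220.77.225 to 35.220.77.254


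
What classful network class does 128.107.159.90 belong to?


First octet: 128
Binary: 10000000
10xxxxxx -> Class B (128-191)
Class B, default mask 255.255.0.0 (/16)


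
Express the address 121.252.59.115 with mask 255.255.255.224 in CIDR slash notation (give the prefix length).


Binary: 11111111.11111111.11111111.11100000
Count leading 1s
Prefix: /27


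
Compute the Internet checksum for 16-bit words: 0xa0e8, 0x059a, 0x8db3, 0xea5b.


Sum all words (with carry folding):
+ 0xa0e8 = 0xa0e8
+ 0x059a = 0xa682
+ 0x8db3 = 0x3436
+ 0xea5b = 0x1e92
One's complement: ~0x1e92
Checksum = 0xe16d


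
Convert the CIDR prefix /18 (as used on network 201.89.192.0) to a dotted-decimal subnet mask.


/18 means 18 network bits, 14 host bits
Binary: 11111111111111111100000000000000
Mask: 255.255.192.0


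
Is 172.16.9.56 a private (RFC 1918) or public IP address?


RFC 1918 private ranges:
  10.0.0.0/8 (10.0.0.0 - 10.255.255.255)
  172.16.0.0/12 (172.16.0.0 - 172.31.255.255)
  192.168.0.0/16 (192.168.0.0 - 192.168.255.255)
Private (in 172.16.0.0/12)


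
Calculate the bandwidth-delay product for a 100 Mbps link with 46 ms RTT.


BDP = bandwidth * RTT
= 100 Mbps * 46 ms
= 100 * 1e6 * 46 / 1000 bits
= 4600000 bits
= 575000 bytes
= 561.5234 KB
BDP = 4600000 bits (575000 bytes)


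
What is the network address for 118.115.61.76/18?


IP:   01110110.01110011.00111101.01001100
Mask: 11111111.11111111.11000000.00000000
AND operation:
Net:  01110110.01110011.00000000.00000000
Network: 118.115.0.0/18
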